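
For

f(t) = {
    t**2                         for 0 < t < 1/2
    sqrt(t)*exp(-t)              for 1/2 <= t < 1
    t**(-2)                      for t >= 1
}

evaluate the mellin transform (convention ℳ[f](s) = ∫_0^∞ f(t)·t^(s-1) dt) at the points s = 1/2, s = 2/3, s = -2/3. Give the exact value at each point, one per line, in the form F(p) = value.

reversing the shared t-power: t**(3/2) on [0, 1/2); exp(-t) on [1/2, 1); t**(-5/2) on [1, ∞)
breakpoints 1/2, 1: one integral from each of the 3 segments
∫ t**2·t^(s-1) over [0, 1/2)
piece [1/2, 1): integrate sqrt(t)*exp(-t) against the kernel
between 1 and ∞ the integrand is t**(-2)·t^(s-1)

F(1/2) = -exp(-1) + sqrt(2)/20 + exp(-1/2) + 2/3
F(2/3) = -uppergamma(7/6, 1) + 3*2**(1/3)/64 + uppergamma(7/6, 1/2) + 3/4
F(-2/3) = -uppergamma(-1/6, 1) + 3*2**(2/3)/16 + 3/8 + uppergamma(-1/6, 1/2)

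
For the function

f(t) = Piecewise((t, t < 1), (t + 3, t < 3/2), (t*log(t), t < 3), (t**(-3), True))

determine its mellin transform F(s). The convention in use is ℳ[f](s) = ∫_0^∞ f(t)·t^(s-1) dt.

(-162*2**s*s*(s - 3)*(s**2 + 2*s + 1) - 162*2**s*(s - 3)*(s**2 + 2*s + 1) - 81*3**s*s**2*(s - 3)*(s + 1)*log(3) + 81*3**s*s**2*(s - 3)*(s + 1)*log(2) - 81*3**s*s*(s - 3)*(s + 1)*log(3) + 81*3**s*s*(s - 3)*(s + 1)*log(2) + 81*3**s*s*(s - 3)*(s + 1) + 243*3**s*s*(s - 3)*(s**2 + 2*s + 1) + 162*3**s*(s - 3)*(s**2 + 2*s + 1) + 162*6**s*s**2*(s - 3)*(s + 1)*log(3) - 162*6**s*s*(s - 3)*(s + 1) + 162*6**s*s*(s - 3)*(s + 1)*log(3) - 2*6**s*s*(s + 1)*(s**2 + 2*s + 1))/(54*2**s*s*(s - 3)*(s + 1)*(s**2 + 2*s + 1))
  -1 < Re(s) < 3

f breaks at 1, 3/2, 3 into 4 integrals to sum
for t in [0, 1): the term is ∫ t·t^(s-1)
over [1, 3/2), the kernel integral of (t + 3) enters the sum
between 3/2 and 3 the integrand is t*log(t)·t^(s-1)
the [3, ∞) slice contributes ∫ t**(-3)·t^(s-1) dt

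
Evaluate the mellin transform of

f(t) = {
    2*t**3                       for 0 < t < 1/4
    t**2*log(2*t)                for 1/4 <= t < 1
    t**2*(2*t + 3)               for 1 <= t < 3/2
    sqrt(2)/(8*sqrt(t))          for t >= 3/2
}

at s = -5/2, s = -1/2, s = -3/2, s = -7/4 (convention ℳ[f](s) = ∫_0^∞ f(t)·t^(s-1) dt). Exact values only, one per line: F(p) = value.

back out the shared t-power: 2*t on [0, 1/4); log(2*t) on [1/4, 1); 2*t + 3 on [1, 3/2); …
peel off the common scale on t: t on [0, 1/2); log(t) on [1/2, 2); t + 3 on [2, 3); …
cuts at 1/4, 1, 3/2: linearity sums the 4 kernel integrals
over [0, 1/4), the kernel integral of 2*t**3 enters the sum
[1/4, 1) adds the kernel integral of t**2*log(2*t)
∫ t**2*(2*t + 3)·t^(s-1) over [1, 3/2)
∫ sqrt(2)/(8*sqrt(t))·t^(s-1) over [3/2, ∞)

F(-5/2) = -6*log(2) + sqrt(2)/81 + 8
F(-1/2) = -1139/360 + sqrt(2)/12 + 3*log(2)/4 + 12*sqrt(6)/5
F(-3/2) = -55/6 + sqrt(2)/36 + 3*log(2) + 4*sqrt(6)
F(-7/4) = -148/5 + 2*6**(3/4)/243 + log(2**(2*sqrt(2) + 4)) + 41*sqrt(2)/5 + 36*2**(3/4)*3**(1/4)/5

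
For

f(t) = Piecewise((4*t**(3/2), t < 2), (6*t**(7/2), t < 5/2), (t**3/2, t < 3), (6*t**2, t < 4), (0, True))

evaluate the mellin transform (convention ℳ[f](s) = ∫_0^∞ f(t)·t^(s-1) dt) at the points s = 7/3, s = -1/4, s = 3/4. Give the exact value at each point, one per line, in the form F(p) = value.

F(7/3) = -37179*3**(1/3)/416 - 19776*2**(5/6)/805 - 9375*2**(2/3)*5**(1/3)/2048 + 5625*2**(1/6)*5**(5/6)/112 + 4608*2**(2/3)/13
F(-1/4) = -666*3**(3/4)/77 - 544*2**(1/4)/65 - 25*2**(1/4)*5**(3/4)/44 + 375*2**(3/4)*5**(1/4)/26 + 192*sqrt(2)/7
F(3/4) = -882*3**(3/4)/55 - 2368*2**(1/4)/153 - 25*2**(1/4)*5**(3/4)/24 + 1875*2**(3/4)*5**(1/4)/68 + 768*sqrt(2)/11

summing 4 kernel integrals split by 2, 5/2, 3 yields ℳ[f](s)
segment 0 to 2 holds 4*t**(3/2); add its integral
[2, 5/2) adds the kernel integral of 6*t**(7/2)
on [5/2, 3) integrate f = t**3/2 against the kernel
on [3, 4): add ∫ 6*t**2·t^(s-1) dt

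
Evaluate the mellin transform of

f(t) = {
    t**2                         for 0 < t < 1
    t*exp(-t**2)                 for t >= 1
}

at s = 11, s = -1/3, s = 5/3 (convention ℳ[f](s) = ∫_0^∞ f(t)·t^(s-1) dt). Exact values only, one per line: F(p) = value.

F(11) = 1/13 + 163*exp(-1)
F(-1/3) = uppergamma(1/3, 1)/2 + 3/5
F(5/3) = uppergamma(4/3, 1)/2 + 3/11

undo the shared t-power: t**(3/2) on [0, 1); sqrt(t)*exp(-t**2) on [1, ∞)
back out the shared t-power: t on [0, 1); exp(-t**2) on [1, ∞)
back out the power substitution: sqrt(t) on [0, 1); exp(-t) on [1, ∞)
f breaks at 1 into 2 integrals to sum
on [0, 1) integrate f = t**2 against the kernel
on [1, ∞) integrate f = t*exp(-t**2) against the kernel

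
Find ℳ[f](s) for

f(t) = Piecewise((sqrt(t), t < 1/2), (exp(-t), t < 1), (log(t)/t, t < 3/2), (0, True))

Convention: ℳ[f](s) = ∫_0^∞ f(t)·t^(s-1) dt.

(3*2**s*(2*s + 1)*(s**2 - 2*s + 1)*uppergamma(s, 1/2) - 3*2**s*(2*s + 1)*(s**2 - 2*s + 1)*uppergamma(s, 1) + 3*2**s*(2*s + 1) + 3**s*s*(2*s + 1)*(-2*log(2) + 2*log(3)) - 2*3**s*(2*s + 1) + 3**s*(2*s + 1)*(-2*log(3) + 2*log(2)) + 3*sqrt(2)*(s**2 - 2*s + 1))/(3*2**s*(2*s + 1)*(s**2 - 2*s + 1))
  Re(s) > -1/2

the 3 pieces separated at 1/2, 1 each add one integral
the [0, 1/2) slice contributes ∫ sqrt(t)·t^(s-1) dt
[1/2, 1) adds the kernel integral of exp(-t)
the [1, 3/2) slice contributes ∫ log(t)/t·t^(s-1) dt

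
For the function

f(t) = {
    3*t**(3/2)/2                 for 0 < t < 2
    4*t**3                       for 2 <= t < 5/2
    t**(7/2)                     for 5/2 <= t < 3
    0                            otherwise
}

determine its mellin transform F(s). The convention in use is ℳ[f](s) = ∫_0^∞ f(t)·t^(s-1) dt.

integrate the 3 segments split at 2, 5/2, then add the results
between 0 and 2 the integrand is 3*t**(3/2)/2·t^(s-1)
over [2, 5/2), the kernel integral of 4*t**3 enters the sum
∫ over [5/2, 3) of t**(7/2)·t^(s-1) joins the sum

(3*2**(s + 3/2)*(s + 3)*(2*s + 7) - 4*2**(s + 3)*(2*s + 3)*(2*s + 7) + 2*3**(s + 7/2)*(s + 3)*(2*s + 3) + 4*(5/2)**(s + 3)*(2*s + 3)*(2*s + 7) - 2*(5/2)**(s + 7/2)*(s + 3)*(2*s + 3))/((s + 3)*(2*s + 3)*(2*s + 7))
  Re(s) > -3/2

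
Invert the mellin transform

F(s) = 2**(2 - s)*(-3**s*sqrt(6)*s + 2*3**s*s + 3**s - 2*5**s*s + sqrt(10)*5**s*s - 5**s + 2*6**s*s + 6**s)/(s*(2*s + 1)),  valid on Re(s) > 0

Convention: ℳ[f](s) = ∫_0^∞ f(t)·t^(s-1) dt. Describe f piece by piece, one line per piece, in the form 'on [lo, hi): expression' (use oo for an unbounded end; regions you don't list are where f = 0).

split f at 3/2, 5/2: ℳ[f](s) collects 3 kernel integrals
over [0, 3/2), the kernel integral of 4 enters the sum
piece [3/2, 5/2): integrate 4*sqrt(t) against the kernel
over [5/2, 3), the kernel integral of 4 enters the sum

on [0, 3/2): 4
on [3/2, 5/2): 4*sqrt(t)
on [5/2, 3): 4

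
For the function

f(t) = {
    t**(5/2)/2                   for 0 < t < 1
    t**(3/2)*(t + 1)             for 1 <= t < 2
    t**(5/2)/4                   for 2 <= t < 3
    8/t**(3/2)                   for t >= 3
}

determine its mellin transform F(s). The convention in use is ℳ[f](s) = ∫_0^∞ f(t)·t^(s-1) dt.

(-513*2**(s + 5/2) + 45*2**(s + 9/2)*s**2 + 9*2**(s + 11/2)*s + 196*3**(s + 1/2)*s**2 - 512*3**(s + 1/2)*s - 403*3**(s + 3/2) - 216*s**2 - 144*s + 702)/(18*(8*s**3 + 20*s**2 - 18*s - 45))
  -5/2 < Re(s) < 3/2

remove the shared t-power first: t**(3/2)/2 on [0, 1); sqrt(t)*(t + 1) on [1, 2); t**(3/2)/4 on [2, 3); …
back out the shared t-power: t/2 on [0, 1); t + 1 on [1, 2); t/4 on [2, 3); …
back out the common scale on t: t on [0, 1/2); 2*t + 1 on [1/2, 1); t/2 on [1, 3/2); …
summing 4 kernel integrals split by 1, 2, 3 yields ℳ[f](s)
between 0 and 1 the integrand is t**(5/2)/2·t^(s-1)
piece [1, 2): integrate t**(3/2)*(t + 1) against the kernel
∫ t**(5/2)/4·t^(s-1) over [2, 3)
segment 3 to ∞ holds 8/t**(3/2); add its integral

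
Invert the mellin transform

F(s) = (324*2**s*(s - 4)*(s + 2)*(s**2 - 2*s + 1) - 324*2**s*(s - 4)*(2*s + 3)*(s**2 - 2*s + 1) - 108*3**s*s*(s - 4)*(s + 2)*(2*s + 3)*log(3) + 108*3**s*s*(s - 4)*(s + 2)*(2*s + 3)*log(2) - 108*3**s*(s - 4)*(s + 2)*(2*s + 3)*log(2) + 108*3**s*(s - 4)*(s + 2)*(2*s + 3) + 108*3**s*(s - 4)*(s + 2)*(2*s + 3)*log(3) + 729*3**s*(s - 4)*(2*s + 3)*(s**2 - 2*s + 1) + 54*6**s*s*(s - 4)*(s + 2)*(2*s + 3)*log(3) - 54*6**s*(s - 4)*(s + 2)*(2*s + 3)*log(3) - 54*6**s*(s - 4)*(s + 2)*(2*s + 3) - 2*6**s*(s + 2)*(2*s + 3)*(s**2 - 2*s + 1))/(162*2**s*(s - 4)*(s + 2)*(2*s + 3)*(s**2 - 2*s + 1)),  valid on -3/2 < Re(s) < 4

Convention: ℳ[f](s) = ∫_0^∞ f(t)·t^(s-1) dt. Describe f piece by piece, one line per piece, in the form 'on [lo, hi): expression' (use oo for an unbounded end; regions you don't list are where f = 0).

treat the 4 regions marked off by 1, 3/2, 3 separately and sum
piece [0, 1): integrate t**(3/2) against the kernel
segment [1, 3/2) carries 2*t**2; integrate it
the [3/2, 3) slice contributes ∫ log(t)/t·t^(s-1) dt
∫ over [3, ∞) of t**(-4)·t^(s-1) joins the sum

on [0, 1): t**(3/2)
on [1, 3/2): 2*t**2
on [3/2, 3): log(t)/t
on [3, oo): t**(-4)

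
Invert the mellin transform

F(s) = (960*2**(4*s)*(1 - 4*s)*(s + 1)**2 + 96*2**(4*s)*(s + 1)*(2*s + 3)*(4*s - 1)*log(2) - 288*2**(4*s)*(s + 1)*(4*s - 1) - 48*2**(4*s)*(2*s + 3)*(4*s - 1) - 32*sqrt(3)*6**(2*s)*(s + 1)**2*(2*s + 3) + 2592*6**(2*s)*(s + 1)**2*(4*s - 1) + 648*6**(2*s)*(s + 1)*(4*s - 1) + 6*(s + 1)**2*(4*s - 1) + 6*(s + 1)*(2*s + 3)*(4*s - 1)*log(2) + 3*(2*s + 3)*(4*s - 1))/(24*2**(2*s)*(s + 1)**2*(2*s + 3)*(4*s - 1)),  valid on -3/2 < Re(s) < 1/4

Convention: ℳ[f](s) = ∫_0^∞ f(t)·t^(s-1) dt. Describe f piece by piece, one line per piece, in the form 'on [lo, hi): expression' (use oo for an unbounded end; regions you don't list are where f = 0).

on [0, 1/4): t**(3/2)
on [1/4, 4): t*log(sqrt(t))
on [4, 9): t*(sqrt(t) + 3)
on [9, oo): t**(-1/4)

invert the power substitution to get t**3 on [0, 1/2); t**2*log(t) on [1/2, 2); t**2*(t + 3) on [2, 3); …
peel off the shared t-power: t on [0, 1/2); log(t) on [1/2, 2); t + 3 on [2, 3); …
cuts at 1/4, 4, 9: linearity sums the 4 kernel integrals
segment [0, 1/4) carries t**(3/2); integrate it
the [1/4, 4) slice contributes ∫ t*log(sqrt(t))·t^(s-1) dt
on [4, 9): add ∫ t*(sqrt(t) + 3)·t^(s-1) dt
on [9, ∞): add ∫ t**(-1/4)·t^(s-1) dt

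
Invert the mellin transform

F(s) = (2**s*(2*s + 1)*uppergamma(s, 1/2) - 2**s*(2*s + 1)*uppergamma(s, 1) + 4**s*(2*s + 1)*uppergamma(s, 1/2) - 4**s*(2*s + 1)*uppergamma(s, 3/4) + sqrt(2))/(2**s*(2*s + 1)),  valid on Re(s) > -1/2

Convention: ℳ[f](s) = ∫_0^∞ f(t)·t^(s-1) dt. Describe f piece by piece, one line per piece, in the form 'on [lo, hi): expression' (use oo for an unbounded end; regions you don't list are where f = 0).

decompose at 1/2, 1; ℳ[f](s) sums the 3 pieces' integrals
segment 0 to 1/2 holds sqrt(t); add its integral
over [1/2, 1), the kernel integral of exp(-t) enters the sum
∫ over [1, 3/2) of exp(-t/2)·t^(s-1) joins the sum

on [0, 1/2): sqrt(t)
on [1/2, 1): exp(-t)
on [1, 3/2): exp(-t/2)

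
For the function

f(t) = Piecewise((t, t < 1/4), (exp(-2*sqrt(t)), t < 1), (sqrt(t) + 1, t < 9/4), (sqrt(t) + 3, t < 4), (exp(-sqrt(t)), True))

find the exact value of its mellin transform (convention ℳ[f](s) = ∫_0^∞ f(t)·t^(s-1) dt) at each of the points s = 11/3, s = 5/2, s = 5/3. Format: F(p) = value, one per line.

F(11/3) = 2**(2/3)*(-30800*uppergamma(22/3, 2) - 18370800*3**(1/3) - 1010688*2**(1/3) + 825 + 30800*uppergamma(22/3, 1) + 327548928*2**(2/3) + 3942400*2**(1/3)*uppergamma(22/3, 2))/3942400
F(5/2) = (9100*E + 729120 + 118557*exp(2))*exp(-2)/2240
F(5/3) = 2**(2/3)*(-67392*3**(1/3) - 17664*2**(1/3) - 4160*uppergamma(10/3, 2) + 195 + 4160*uppergamma(10/3, 1) + 33280*2**(1/3)*uppergamma(10/3, 2) + 362496*2**(2/3))/33280

the power substitution comes off first: t**2 on [0, 1/2); exp(-2*t) on [1/2, 1); t + 1 on [1, 3/2); …
split f at 1/4, 1, 9/4, 4: ℳ[f](s) collects 5 kernel integrals
segment 0 to 1/4 holds t; add its integral
the [1/4, 1) slice contributes ∫ exp(-2*sqrt(t))·t^(s-1) dt
∫ over [1, 9/4) of (sqrt(t) + 1)·t^(s-1) joins the sum
between 9/4 and 4 the integrand is (sqrt(t) + 3)·t^(s-1)
between 4 and ∞ the integrand is exp(-sqrt(t))·t^(s-1)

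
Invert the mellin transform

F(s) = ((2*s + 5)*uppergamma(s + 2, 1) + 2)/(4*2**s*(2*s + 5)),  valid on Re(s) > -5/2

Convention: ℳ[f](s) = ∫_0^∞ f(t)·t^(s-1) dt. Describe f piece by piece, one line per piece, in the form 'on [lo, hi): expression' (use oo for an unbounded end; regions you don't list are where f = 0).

on [0, 1/2): sqrt(2)*t**(5/2)
on [1/2, oo): t**2*exp(-2*t)

reversing the shared t-power: sqrt(2)*sqrt(t) on [0, 1/2); exp(-2*t) on [1/2, ∞)
invert the common scale on t to get sqrt(t) on [0, 1); exp(-t) on [1, ∞)
linearity at 1/2 turns ℳ[f](s) into 2 summed integrals
∫ sqrt(2)*t**(5/2)·t^(s-1) over [0, 1/2)
for t in [1/2, ∞): the term is ∫ t**2*exp(-2*t)·t^(s-1)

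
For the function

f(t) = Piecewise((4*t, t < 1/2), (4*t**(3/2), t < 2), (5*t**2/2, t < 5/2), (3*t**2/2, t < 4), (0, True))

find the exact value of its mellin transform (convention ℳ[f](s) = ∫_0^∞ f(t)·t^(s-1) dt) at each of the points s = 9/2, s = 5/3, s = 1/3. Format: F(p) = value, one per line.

F(9/2) = -28147*sqrt(2)/1144 + 15625*sqrt(10)/832 + 804177/416
F(5/3) = -60*2**(2/3)/11 - 3*2**(5/6)/38 + 375*2**(1/3)*5**(2/3)/176 + 192*2**(1/6)/19 + 9249*2**(1/3)/176
F(1/3) = -30*2**(1/3)/7 - 6*2**(1/6)/11 + 75*2**(2/3)*5**(1/3)/56 + 48*2**(5/6)/11 + 309*2**(2/3)/28

summing 4 kernel integrals split by 1/2, 2, 5/2 yields ℳ[f](s)
on [0, 1/2): add ∫ 4*t·t^(s-1) dt
on [1/2, 2): add ∫ 4*t**(3/2)·t^(s-1) dt
on [2, 5/2): add ∫ 5*t**2/2·t^(s-1) dt
over [5/2, 4), the kernel integral of 3*t**2/2 enters the sum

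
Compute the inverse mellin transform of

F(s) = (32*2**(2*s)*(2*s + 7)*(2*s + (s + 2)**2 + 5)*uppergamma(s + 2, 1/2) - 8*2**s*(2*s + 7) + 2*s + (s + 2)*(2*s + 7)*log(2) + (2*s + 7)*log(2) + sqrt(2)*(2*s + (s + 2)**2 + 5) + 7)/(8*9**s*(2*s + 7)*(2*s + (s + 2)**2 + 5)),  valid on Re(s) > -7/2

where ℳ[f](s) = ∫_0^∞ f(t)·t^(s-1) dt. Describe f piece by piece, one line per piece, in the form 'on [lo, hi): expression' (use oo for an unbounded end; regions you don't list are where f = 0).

back out the common scale on t: 27*sqrt(6)*t**(7/2)/16 on [0, 1/3); 27*t**3*log(3*t/2)/8 on [1/3, 2/3); 9*t**2*exp(-3*t/4)/4 on [2/3, ∞)
peel off the common scale on t: t**(7/2) on [0, 1/2); t**3*log(t) on [1/2, 1); t**2*exp(-t/2) on [1, ∞)
back out the shared t-power: t**(3/2) on [0, 1/2); t*log(t) on [1/2, 1); exp(-t/2) on [1, ∞)
breakpoints 1/9, 2/9: one integral from each of the 3 segments
over [0, 1/9), the kernel integral of 2187*sqrt(2)*t**(7/2)/16 enters the sum
segment 1/9 to 2/9 holds 729*t**3*log(9*t/2)/8; add its integral
∫ 81*t**2*exp(-9*t/4)/4·t^(s-1) over [2/9, ∞)

on [0, 1/9): 2187*sqrt(2)*t**(7/2)/16
on [1/9, 2/9): 729*t**3*log(9*t/2)/8
on [2/9, oo): 81*t**2*exp(-9*t/4)/4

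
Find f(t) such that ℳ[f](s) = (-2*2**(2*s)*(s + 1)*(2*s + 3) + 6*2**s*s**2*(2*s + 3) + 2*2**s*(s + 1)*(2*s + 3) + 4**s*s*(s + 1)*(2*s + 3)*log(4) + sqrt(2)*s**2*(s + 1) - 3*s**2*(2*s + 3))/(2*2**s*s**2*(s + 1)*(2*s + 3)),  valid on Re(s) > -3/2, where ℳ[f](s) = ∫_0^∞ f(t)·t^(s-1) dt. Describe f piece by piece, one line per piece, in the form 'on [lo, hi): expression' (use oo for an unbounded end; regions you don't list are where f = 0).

on [0, 1/2): t**(3/2)
on [1/2, 1): 3*t
on [1, 2): log(t)

breakpoints 1/2, 1: one integral from each of the 3 segments
between 0 and 1/2 the integrand is t**(3/2)·t^(s-1)
[1/2, 1) adds the kernel integral of 3*t
for t in [1, 2): the term is ∫ log(t)·t^(s-1)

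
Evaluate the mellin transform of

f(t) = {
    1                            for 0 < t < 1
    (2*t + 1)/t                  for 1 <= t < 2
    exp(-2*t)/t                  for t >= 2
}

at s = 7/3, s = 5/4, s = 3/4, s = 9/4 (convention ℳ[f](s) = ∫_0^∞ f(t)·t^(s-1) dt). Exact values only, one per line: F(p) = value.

F(7/3) = -33/28 + 2**(2/3)*uppergamma(4/3, 4)/4 + 69*2**(1/3)/14
F(5/4) = -24/5 + 2**(3/4)*uppergamma(1/4, 4)/2 + 36*2**(1/4)/5
F(3/4) = 2**(1/4)*uppergamma(-1/4, 4) + 2*2**(3/4)/3 + 8/3
F(9/4) = -56/45 + 2**(3/4)*uppergamma(5/4, 4)/4 + 232*2**(1/4)/45

invert the shared t-power to get t on [0, 1); 2*t + 1 on [1, 2); exp(-2*t) on [2, ∞)
summing 3 kernel integrals split by 1, 2 yields ℳ[f](s)
for t in [0, 1): the term is ∫ 1·t^(s-1)
on [1, 2): add ∫ (2*t + 1)/t·t^(s-1) dt
piece [2, ∞): integrate exp(-2*t)/t against the kernel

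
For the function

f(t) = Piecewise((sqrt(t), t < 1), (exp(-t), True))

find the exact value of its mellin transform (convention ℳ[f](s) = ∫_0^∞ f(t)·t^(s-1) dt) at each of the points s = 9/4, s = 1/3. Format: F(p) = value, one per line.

cuts at 1: linearity sums the 2 kernel integrals
[0, 1) adds the kernel integral of sqrt(t)
for t in [1, ∞): the term is ∫ exp(-t)·t^(s-1)

F(9/4) = 4/11 + uppergamma(9/4, 1)
F(1/3) = uppergamma(1/3, 1) + 6/5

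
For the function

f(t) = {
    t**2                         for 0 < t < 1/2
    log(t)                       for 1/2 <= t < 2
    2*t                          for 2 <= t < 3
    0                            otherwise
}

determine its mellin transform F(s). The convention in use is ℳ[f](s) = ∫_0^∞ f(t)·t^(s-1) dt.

linearity at 1/2, 2 turns ℳ[f](s) into 3 summed integrals
∫ t**2·t^(s-1) over [0, 1/2)
between 1/2 and 2 the integrand is log(t)·t^(s-1)
the [2, 3) slice contributes ∫ 2*t·t^(s-1) dt

(-16*2**(2*s)*s**2*(s + 2) + 4*2**(2*s)*s*(s + 1)*(s + 2)*log(2) - 4*2**(2*s)*(s + 1)*(s + 2) + 24*6**s*s**2*(s + 2) + s**2*(s + 1) + 4*s*(s + 1)*(s + 2)*log(2) + 4*(s + 1)*(s + 2))/(4*2**s*s**2*(s + 1)*(s + 2))
  Re(s) > -2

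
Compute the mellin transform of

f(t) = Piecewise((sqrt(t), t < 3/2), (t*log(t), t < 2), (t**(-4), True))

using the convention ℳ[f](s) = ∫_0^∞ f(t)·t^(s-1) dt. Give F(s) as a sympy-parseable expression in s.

(-32*2**(2*s)*(s - 4)*(2*s + 1) + 3**s*s*(s - 4)*(2*s + 1)*(-24*log(3) + 24*log(2)) + 3**s*(s - 4)*(2*s + 1)*(-24*log(3) + 24*log(2)) + 24*3**s*(s - 4)*(2*s + 1) + 16*3**s*sqrt(6)*(s - 4)*(s**2 + 2*s + 1) + 32*4**s*s*(s - 4)*(2*s + 1)*log(2) + 32*4**s*(s - 4)*(2*s + 1)*log(2) - 4**s*(2*s + 1)*(s**2 + 2*s + 1))/(16*2**s*(s - 4)*(2*s + 1)*(s**2 + 2*s + 1))
  -1/2 < Re(s) < 4

breakpoints 3/2, 2: one integral from each of the 3 segments
segment [0, 3/2) carries sqrt(t); integrate it
the [3/2, 2) slice contributes ∫ t*log(t)·t^(s-1) dt
[2, ∞) adds the kernel integral of t**(-4)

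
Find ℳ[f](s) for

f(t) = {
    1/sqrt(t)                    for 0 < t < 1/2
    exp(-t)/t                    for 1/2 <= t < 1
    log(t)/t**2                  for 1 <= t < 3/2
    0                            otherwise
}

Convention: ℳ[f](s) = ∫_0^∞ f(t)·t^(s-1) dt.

undo the shared t-power: sqrt(t) on [0, 1/2); exp(-t) on [1/2, 1); log(t)/t on [1, 3/2)
the 3 pieces separated at 1/2, 1 each add one integral
segment 0 to 1/2 holds 1/sqrt(t); add its integral
∫ exp(-t)/t·t^(s-1) over [1/2, 1)
the [1, 3/2) slice contributes ∫ log(t)/t**2·t^(s-1) dt

(9*2**s*(2*s - 1)*(-2*s + (s - 1)**2 + 3)*uppergamma(s - 1, 1/2) - 9*2**s*(2*s - 1)*(-2*s + (s - 1)**2 + 3)*uppergamma(s - 1, 1) + 9*2**s*(2*s - 1) + 4*3**s*(1 - 2*s) + 3**s*(s - 1)*(2*s - 1)*(-4*log(2) + 4*log(3)) + 3**s*(2*s - 1)*(-4*log(3) + 4*log(2)) + 18*sqrt(2)*(-2*s + (s - 1)**2 + 3))/(9*2**s*(2*s - 1)*(-2*s + (s - 1)**2 + 3))
  Re(s) > 1/2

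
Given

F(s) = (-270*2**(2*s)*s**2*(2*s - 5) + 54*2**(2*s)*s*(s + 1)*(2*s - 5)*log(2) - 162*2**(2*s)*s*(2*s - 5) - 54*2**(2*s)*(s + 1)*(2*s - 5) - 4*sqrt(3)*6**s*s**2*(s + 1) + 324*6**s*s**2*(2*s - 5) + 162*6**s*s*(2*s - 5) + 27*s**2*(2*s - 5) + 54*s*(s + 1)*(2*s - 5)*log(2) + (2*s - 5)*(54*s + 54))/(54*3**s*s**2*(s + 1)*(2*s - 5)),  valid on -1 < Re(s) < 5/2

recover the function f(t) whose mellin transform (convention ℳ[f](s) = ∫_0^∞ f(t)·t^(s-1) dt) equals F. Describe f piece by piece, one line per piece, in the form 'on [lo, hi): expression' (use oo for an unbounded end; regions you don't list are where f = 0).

on [0, 1/3): 3*t/2
on [1/3, 4/3): log(3*t/2)
on [4/3, 2): 3*t/2 + 3
on [2, oo): 4*sqrt(6)/(27*t**(5/2))

peel off the common scale on t: t on [0, 1/2); log(t) on [1/2, 2); t + 3 on [2, 3); …
integrate the 4 segments split at 1/3, 4/3, 2, then add the results
∫ 3*t/2·t^(s-1) over [0, 1/3)
the [1/3, 4/3) slice contributes ∫ log(3*t/2)·t^(s-1) dt
piece [4/3, 2): integrate (3*t/2 + 3) against the kernel
between 2 and ∞ the integrand is 4*sqrt(6)/(27*t**(5/2))·t^(s-1)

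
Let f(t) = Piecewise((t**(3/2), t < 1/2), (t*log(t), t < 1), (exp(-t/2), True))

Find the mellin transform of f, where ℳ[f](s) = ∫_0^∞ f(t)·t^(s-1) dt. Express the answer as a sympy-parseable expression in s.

(2*2**(2*s)*(2*s + 3)*(s**2 + 2*s + 1)*uppergamma(s, 1/2) - 2*2**s*(2*s + 3) + s*(2*s + 3)*log(2) + 2*s + (2*s + 3)*log(2) + sqrt(2)*(s**2 + 2*s + 1) + 3)/(2*2**s*(2*s + 3)*(s**2 + 2*s + 1))
  Re(s) > -3/2

along the cuts 1/2, 1, ℳ[f](s) splits into 3 integrals
segment 0 to 1/2 holds t**(3/2); add its integral
between 1/2 and 1 the integrand is t*log(t)·t^(s-1)
between 1 and ∞ the integrand is exp(-t/2)·t^(s-1)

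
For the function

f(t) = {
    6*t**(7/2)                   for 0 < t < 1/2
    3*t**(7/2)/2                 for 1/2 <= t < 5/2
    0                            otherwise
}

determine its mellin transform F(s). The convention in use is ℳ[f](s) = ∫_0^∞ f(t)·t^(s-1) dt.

f breaks at 1/2 into 2 integrals to sum
for t in [0, 1/2): the term is ∫ 6*t**(7/2)·t^(s-1)
segment [1/2, 5/2) carries 3*t**(7/2)/2; integrate it

3*(3*2**(-s - 7/2) + (5/2)**(s + 7/2))/(2*s + 7)
  Re(s) > -7/2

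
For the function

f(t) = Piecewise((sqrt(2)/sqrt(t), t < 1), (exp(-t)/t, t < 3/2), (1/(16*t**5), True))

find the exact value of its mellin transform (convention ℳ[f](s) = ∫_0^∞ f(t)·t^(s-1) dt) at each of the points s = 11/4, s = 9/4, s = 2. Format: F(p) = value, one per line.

F(11/4) = -uppergamma(7/4, 3/2) + 2**(1/4)*3**(3/4)/243 + uppergamma(7/4, 1) + 4*sqrt(2)/9
F(9/4) = -uppergamma(5/4, 3/2) + 2**(3/4)*3**(1/4)/297 + uppergamma(5/4, 1) + 4*sqrt(2)/7
F(2) = -exp(-3/2) + 1/162 + exp(-1) + 2*sqrt(2)/3

invert the shared t-power to get sqrt(2)*sqrt(t) on [0, 1); exp(-t) on [1, 3/2); 1/(16*t**4) on [3/2, ∞)
undo the common scale on t: sqrt(t) on [0, 2); exp(-t/2) on [2, 3); t**(-4) on [3, ∞)
treat the 3 regions marked off by 1, 3/2 separately and sum
the [0, 1) slice contributes ∫ sqrt(2)/sqrt(t)·t^(s-1) dt
on [1, 3/2): add ∫ exp(-t)/t·t^(s-1) dt
[3/2, ∞) adds the kernel integral of 1/(16*t**5)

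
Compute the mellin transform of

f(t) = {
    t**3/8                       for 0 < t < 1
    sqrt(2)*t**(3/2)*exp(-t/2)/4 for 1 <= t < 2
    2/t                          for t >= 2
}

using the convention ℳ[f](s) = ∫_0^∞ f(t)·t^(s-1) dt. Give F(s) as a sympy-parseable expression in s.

sqrt(2)*(2**(s + 7/2)*(-s - 3) + 2**(s + 7/2)*(s - 1)*(s + 3)*uppergamma(s + 3/2, 1/2) - 2**(s + 7/2)*(s - 1)*(s + 3)*uppergamma(s + 3/2, 1) + sqrt(2)*(s - 1))/(16*(s - 1)*(s + 3))
  -3 < Re(s) < 1

peel off the common scale on t: t**3 on [0, 1/2); t**(3/2)*exp(-t) on [1/2, 1); 1/t on [1, ∞)
invert the shared t-power to get t**2 on [0, 1/2); sqrt(t)*exp(-t) on [1/2, 1); t**(-2) on [1, ∞)
peel off the shared t-power: t**(3/2) on [0, 1/2); exp(-t) on [1/2, 1); t**(-5/2) on [1, ∞)
f breaks at 1, 2 into 3 integrals to sum
on [0, 1) integrate f = t**3/8 against the kernel
the [1, 2) slice contributes ∫ sqrt(2)*t**(3/2)*exp(-t/2)/4·t^(s-1) dt
segment [2, ∞) carries 2/t; integrate it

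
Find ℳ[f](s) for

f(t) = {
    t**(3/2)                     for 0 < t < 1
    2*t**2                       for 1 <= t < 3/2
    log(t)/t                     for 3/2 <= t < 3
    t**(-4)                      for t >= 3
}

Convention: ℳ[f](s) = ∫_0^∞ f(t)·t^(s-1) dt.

(324*2**s*(s - 4)*(s + 2)*(s**2 - 2*s + 1) - 324*2**s*(s - 4)*(2*s + 3)*(s**2 - 2*s + 1) - 108*3**s*s*(s - 4)*(s + 2)*(2*s + 3)*log(3) + 108*3**s*s*(s - 4)*(s + 2)*(2*s + 3)*log(2) - 108*3**s*(s - 4)*(s + 2)*(2*s + 3)*log(2) + 108*3**s*(s - 4)*(s + 2)*(2*s + 3) + 108*3**s*(s - 4)*(s + 2)*(2*s + 3)*log(3) + 729*3**s*(s - 4)*(2*s + 3)*(s**2 - 2*s + 1) + 54*6**s*s*(s - 4)*(s + 2)*(2*s + 3)*log(3) - 54*6**s*(s - 4)*(s + 2)*(2*s + 3)*log(3) - 54*6**s*(s - 4)*(s + 2)*(2*s + 3) - 2*6**s*(s + 2)*(2*s + 3)*(s**2 - 2*s + 1))/(162*2**s*(s - 4)*(s + 2)*(2*s + 3)*(s**2 - 2*s + 1))
  -3/2 < Re(s) < 4

cuts at 1, 3/2, 3: linearity sums the 4 kernel integrals
[0, 1) adds the kernel integral of t**(3/2)
[1, 3/2) adds the kernel integral of 2*t**2
on [3/2, 3) integrate f = log(t)/t against the kernel
[3, ∞) adds the kernel integral of t**(-4)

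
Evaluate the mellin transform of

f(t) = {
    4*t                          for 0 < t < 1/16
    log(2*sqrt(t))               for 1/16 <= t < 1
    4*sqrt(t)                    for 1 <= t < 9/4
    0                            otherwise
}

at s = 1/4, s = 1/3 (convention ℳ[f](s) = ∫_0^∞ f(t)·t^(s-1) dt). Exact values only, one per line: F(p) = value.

F(1/4) = -277/30 + 6*log(2) + 4*sqrt(6)
F(1/3) = -93/10 + 75*2**(2/3)/64 + log(2**(3*2**(2/3)/4 + 3)) + 18*18**(1/3)/5

invert the power substitution to get 4*t**2 on [0, 1/4); log(2*t) on [1/4, 1); 4*t on [1, 3/2)
reversing the common scale on t: t**2 on [0, 1/2); log(t) on [1/2, 2); 2*t on [2, 3)
integrate the 3 segments split at 1/16, 1, then add the results
segment 0 to 1/16 holds 4*t; add its integral
on [1/16, 1): add ∫ log(2*sqrt(t))·t^(s-1) dt
∫ 4*sqrt(t)·t^(s-1) over [1, 9/4)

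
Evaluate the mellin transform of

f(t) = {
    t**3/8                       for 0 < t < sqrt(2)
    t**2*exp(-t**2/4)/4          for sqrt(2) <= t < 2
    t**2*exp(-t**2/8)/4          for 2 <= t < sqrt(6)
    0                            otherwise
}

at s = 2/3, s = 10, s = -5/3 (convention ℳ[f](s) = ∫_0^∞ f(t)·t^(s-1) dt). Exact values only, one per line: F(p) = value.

invert the common scale on t to get t**3 on [0, sqrt(2)/2); t**2*exp(-t**2) on [sqrt(2)/2, 1); t**2*exp(-t**2/2) on [1, sqrt(6)/2)
strip the shared t-power: t on [0, sqrt(2)/2); exp(-t**2) on [sqrt(2)/2, 1); exp(-t**2/2) on [1, sqrt(6)/2)
remove the power substitution first: sqrt(t) on [0, 1/2); exp(-t) on [1/2, 1); exp(-t/2) on [1, 3/2)
along the cuts sqrt(2), 2, ℳ[f](s) splits into 3 integrals
on [0, sqrt(2)) integrate f = t**3/8 against the kernel
piece [sqrt(2), 2): integrate t**2*exp(-t**2/4)/4 against the kernel
between 2 and sqrt(6) the integrand is t**2*exp(-t**2/8)/4·t^(s-1)

F(2/3) = -2*uppergamma(4/3, 3/4) - 2**(2/3)*uppergamma(4/3, 1)/2 + 3*2**(5/6)/44 + 2**(2/3)*uppergamma(4/3, 1/2)/2 + 2*uppergamma(4/3, 1/2)
F(10) = -8323296*exp(-3/4) - 166912*exp(-1) + 8*sqrt(2)/13 + 6584240*exp(-1/2)
F(-5/3) = -sqrt(2)*uppergamma(1/6, 3/4)/8 - 2**(1/3)*uppergamma(1/6, 1)/8 + 2**(1/3)*uppergamma(1/6, 1/2)/8 + sqrt(2)*uppergamma(1/6, 1/2)/8 + 3*2**(2/3)/32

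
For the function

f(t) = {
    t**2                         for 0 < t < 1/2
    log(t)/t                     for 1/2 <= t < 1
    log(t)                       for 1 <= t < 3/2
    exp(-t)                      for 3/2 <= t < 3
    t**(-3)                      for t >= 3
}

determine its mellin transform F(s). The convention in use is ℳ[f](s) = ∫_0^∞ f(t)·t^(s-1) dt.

(108*2**s*s**2*(s - 3)*(s + 2)*(s**2 - 2*s + 1)*uppergamma(s, 3/2) - 108*2**s*s**2*(s - 3)*(s + 2)*(s**2 - 2*s + 1)*uppergamma(s, 3) - 108*2**s*s**2*(s - 3)*(s + 2) + 108*2**s*(s - 3)*(s + 2)*(s**2 - 2*s + 1) - 108*3**s*s*(s - 3)*(s + 2)*(s**2 - 2*s + 1)*log(2) + 108*3**s*s*(s - 3)*(s + 2)*(s**2 - 2*s + 1)*log(3) - 108*3**s*(s - 3)*(s + 2)*(s**2 - 2*s + 1) - 4*6**s*s**2*(s + 2)*(s**2 - 2*s + 1) + 216*s**3*(s - 3)*(s + 2)*log(2) - 216*s**2*(s - 3)*(s + 2)*log(2) + 216*s**2*(s - 3)*(s + 2) + 27*s**2*(s - 3)*(s**2 - 2*s + 1))/(108*2**s*s**2*(s - 3)*(s + 2)*(s**2 - 2*s + 1))
  -2 < Re(s) < 3

cuts at 1/2, 1, 3/2, 3: linearity sums the 5 kernel integrals
the [0, 1/2) slice contributes ∫ t**2·t^(s-1) dt
piece [1/2, 1): integrate log(t)/t against the kernel
∫ log(t)·t^(s-1) over [1, 3/2)
for t in [3/2, 3): the term is ∫ exp(-t)·t^(s-1)
between 3 and ∞ the integrand is t**(-3)·t^(s-1)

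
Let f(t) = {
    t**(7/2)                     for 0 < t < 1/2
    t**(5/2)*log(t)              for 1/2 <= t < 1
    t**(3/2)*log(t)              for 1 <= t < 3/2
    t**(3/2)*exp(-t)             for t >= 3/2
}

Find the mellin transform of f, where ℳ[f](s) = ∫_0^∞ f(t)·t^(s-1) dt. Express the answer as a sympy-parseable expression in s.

2**(-s - 5/2)*(2**(s + 5/2)*(2*s + 3)**2*(2*s + 7)*(8*s + (2*s + 3)**2 + 16)*uppergamma(s + 3/2, 3/2) + 2**(s + 9/2)*(-2*s - 7)*(2*s + 3)**2 + 2**(s + 9/2)*(2*s + 7)*(8*s + (2*s + 3)**2 + 16) + 3**(s + 1/2)*(2*s + 3)*(2*s + 7)*(-12*log(2) + 12*log(3))*(8*s + (2*s + 3)**2 + 16) - 8*3**(s + 3/2)*(2*s + 7)*(8*s + (2*s + 3)**2 + 16) + (2*s + 3)**3*(2*s + 7)*log(4) + 4*(2*s + 3)**2*(2*s + 7)*log(2) + (2*s + 3)**2*(8*s + 28) + (2*s + 3)**2*(8*s + (2*s + 3)**2 + 16))/((2*s + 3)**2*(2*s + 7)*(8*s + (2*s + 3)**2 + 16))
  Re(s) > -7/2

strip the shared t-power: t**3 on [0, 1/2); t**2*log(t) on [1/2, 1); t*log(t) on [1, 3/2); …
back out the shared t-power: t**2 on [0, 1/2); t*log(t) on [1/2, 1); log(t) on [1, 3/2); …
breakpoints 1/2, 1, 3/2: one integral from each of the 4 segments
∫ t**(7/2)·t^(s-1) over [0, 1/2)
the [1/2, 1) slice contributes ∫ t**(5/2)*log(t)·t^(s-1) dt
for t in [1, 3/2): the term is ∫ t**(3/2)*log(t)·t^(s-1)
segment [3/2, ∞) carries t**(3/2)*exp(-t); integrate it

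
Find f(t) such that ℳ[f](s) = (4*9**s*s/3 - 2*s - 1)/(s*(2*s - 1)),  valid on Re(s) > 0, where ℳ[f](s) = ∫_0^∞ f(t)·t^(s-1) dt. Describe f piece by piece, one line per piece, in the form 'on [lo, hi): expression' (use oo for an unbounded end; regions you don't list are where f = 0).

back out the shared t-power: t on [0, 1); 2*sqrt(t) on [1, 9)
remove the power substitution first: t**2 on [0, 1); 2*t on [1, 3)
undo the shared t-power: t**(3/2) on [0, 1); 2*sqrt(t) on [1, 3)
along the cuts 1, ℳ[f](s) splits into 2 integrals
over [0, 1), the kernel integral of 1 enters the sum
the [1, 9) slice contributes ∫ 2/sqrt(t)·t^(s-1) dt

on [0, 1): 1
on [1, 9): 2/sqrt(t)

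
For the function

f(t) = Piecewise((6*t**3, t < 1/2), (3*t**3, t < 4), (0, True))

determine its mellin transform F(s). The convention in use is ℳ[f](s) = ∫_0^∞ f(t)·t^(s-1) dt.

split f at 1/2: ℳ[f](s) collects 2 kernel integrals
segment [0, 1/2) carries 6*t**3; integrate it
segment 1/2 to 4 holds 3*t**3; add its integral

3*(2**(-s - 3) + 4**(s + 3))/(s + 3)
  Re(s) > -3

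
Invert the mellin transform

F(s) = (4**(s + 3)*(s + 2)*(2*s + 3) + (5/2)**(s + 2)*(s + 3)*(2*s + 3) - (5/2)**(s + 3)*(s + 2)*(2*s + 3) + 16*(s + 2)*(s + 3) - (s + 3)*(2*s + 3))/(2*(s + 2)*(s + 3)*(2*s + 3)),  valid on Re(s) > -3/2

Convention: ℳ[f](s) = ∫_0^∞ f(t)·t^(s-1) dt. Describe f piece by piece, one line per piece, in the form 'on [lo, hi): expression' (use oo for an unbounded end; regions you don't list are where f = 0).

on [0, 1): 4*t**(3/2)
on [1, 5/2): t**2/2
on [5/2, 4): t**3/2

breakpoints 1, 5/2: one integral from each of the 3 segments
∫ 4*t**(3/2)·t^(s-1) over [0, 1)
[1, 5/2) adds the kernel integral of t**2/2
segment 5/2 to 4 holds t**3/2; add its integral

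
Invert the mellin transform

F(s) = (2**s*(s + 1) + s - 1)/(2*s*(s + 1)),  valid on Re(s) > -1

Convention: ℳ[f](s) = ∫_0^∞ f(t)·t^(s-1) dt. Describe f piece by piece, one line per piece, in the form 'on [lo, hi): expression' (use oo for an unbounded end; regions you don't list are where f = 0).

along the cuts 1, ℳ[f](s) splits into 2 integrals
[0, 1) adds the kernel integral of t
on [1, 2): add ∫ 1/2·t^(s-1) dt

on [0, 1): t
on [1, 2): 1/2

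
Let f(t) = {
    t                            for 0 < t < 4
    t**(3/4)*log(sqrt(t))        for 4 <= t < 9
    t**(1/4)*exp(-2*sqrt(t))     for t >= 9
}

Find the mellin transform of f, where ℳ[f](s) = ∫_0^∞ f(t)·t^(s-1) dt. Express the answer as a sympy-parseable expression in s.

peel off the power substitution: t**2 on [0, 2); t**(3/2)*log(t) on [2, 3); sqrt(t)*exp(-2*t) on [3, ∞)
back out the shared t-power: t**(3/2) on [0, 2); t*log(t) on [2, 3); exp(-2*t) on [3, ∞)
the 3 pieces separated at 4, 9 each add one integral
segment [0, 4) carries t; integrate it
piece [4, 9): integrate t**(3/4)*log(sqrt(t)) against the kernel
for t in [9, ∞): the term is ∫ t**(1/4)*exp(-2*sqrt(t))·t^(s-1)

6**(1/2 - 2*s)*(-4*12**(2*s + 1/2)*(s + 1)*(4*s + 1)*log(2) - 8*12**(2*s + 1/2)*(s + 1)*log(2) + 8*12**(2*s + 1/2)*(s + 1) + 12**(2*s + 1/2)*sqrt(2)*(16*s + (4*s + 1)**2 + 8) + 6*18**(2*s + 1/2)*(s + 1)*(4*s + 1)*log(3) - 12*18**(2*s + 1/2)*(s + 1) + 12*18**(2*s + 1/2)*(s + 1)*log(3) + 3**(2*s + 1/2)*(s + 1)*(16*s + (4*s + 1)**2 + 8)*uppergamma(2*s + 1/2, 6))/(3*(s + 1)*(16*s + (4*s + 1)**2 + 8))
  Re(s) > -1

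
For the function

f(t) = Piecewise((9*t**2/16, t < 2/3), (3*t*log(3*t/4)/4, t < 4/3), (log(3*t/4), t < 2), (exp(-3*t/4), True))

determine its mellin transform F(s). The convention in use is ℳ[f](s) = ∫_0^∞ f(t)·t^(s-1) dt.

back out the common scale on t: 9*t**2/4 on [0, 1/3); 3*t*log(3*t/2)/2 on [1/3, 2/3); log(3*t/2) on [2/3, 1); …
strip the common scale on t: t**2 on [0, 1/2); t*log(t) on [1/2, 1); log(t) on [1, 3/2); …
the 4 pieces separated at 2/3, 4/3, 2 each add one integral
∫ over [0, 2/3) of 9*t**2/16·t^(s-1) joins the sum
segment [2/3, 4/3) carries 3*t*log(3*t/4)/4; integrate it
[4/3, 2) adds the kernel integral of log(3*t/4)
piece [2, ∞): integrate exp(-3*t/4) against the kernel

2**s*(4*2**s*s**2*(s + 2)*(s**2 + 2*s + 1)*uppergamma(s, 3/2) - 4*2**s*s**2*(s + 2) + 4*2**s*(s + 2)*(s**2 + 2*s + 1) + 3**s*s*(s + 2)*(-4*log(2) + 4*log(3))*(s**2 + 2*s + 1) - 4*3**s*(s + 2)*(s**2 + 2*s + 1) + s**3*(s + 2)*log(4) + s**2*(s + 2)*log(4) + 2*s**2*(s + 2) + s**2*(s**2 + 2*s + 1))/(4*3**s*s**2*(s + 2)*(s**2 + 2*s + 1))
  Re(s) > -2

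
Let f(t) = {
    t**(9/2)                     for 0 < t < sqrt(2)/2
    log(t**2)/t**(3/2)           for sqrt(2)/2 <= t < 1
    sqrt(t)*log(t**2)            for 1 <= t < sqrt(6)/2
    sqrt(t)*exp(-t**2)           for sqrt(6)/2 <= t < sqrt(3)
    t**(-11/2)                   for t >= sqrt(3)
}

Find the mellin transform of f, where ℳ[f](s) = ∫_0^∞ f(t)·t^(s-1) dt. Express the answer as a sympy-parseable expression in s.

back out the shared t-power: t**4 on [0, sqrt(2)/2); log(t**2)/t**2 on [sqrt(2)/2, 1); log(t**2) on [1, sqrt(6)/2); …
reversing the power substitution: t**2 on [0, 1/2); log(t)/t on [1/2, 1); log(t) on [1, 3/2); …
slice at sqrt(2)/2, 1, sqrt(6)/2, sqrt(3), transform all 5 pieces, and sum them
the [0, sqrt(2)/2) slice contributes ∫ t**(9/2)·t^(s-1) dt
for t in [sqrt(2)/2, 1): the term is ∫ log(t**2)/t**(3/2)·t^(s-1)
the [1, sqrt(6)/2) slice contributes ∫ sqrt(t)*log(t**2)·t^(s-1) dt
the [sqrt(6)/2, sqrt(3)) slice contributes ∫ sqrt(t)*exp(-t**2)·t^(s-1) dt
[sqrt(3), ∞) adds the kernel integral of t**(-11/2)

2**(-s/2 - 1/4)*(27*2**(s/2 + 1/4)*(s/2 - 11/4)*(s/2 + 9/4)*(s + 1/2)**2*(-s + (s + 1/2)**2/4 + 1/2)*uppergamma(s/2 + 1/4, 3/2) - 27*2**(s/2 + 1/4)*(s/2 - 11/4)*(s/2 + 9/4)*(s + 1/2)**2*(-s + (s + 1/2)**2/4 + 1/2)*uppergamma(s/2 + 1/4, 3) - 27*2**(s/2 + 1/4)*(s/2 - 11/4)*(s/2 + 9/4)*(s + 1/2)**2 + 108*2**(s/2 + 1/4)*(s/2 - 11/4)*(s/2 + 9/4)*(-s + (s + 1/2)**2/4 + 1/2) - 54*3**(s/2 + 1/4)*(s/2 - 11/4)*(s/2 + 9/4)*(s + 1/2)*(-s + (s + 1/2)**2/4 + 1/2)*log(2) + 54*3**(s/2 + 1/4)*(s/2 - 11/4)*(s/2 + 9/4)*(s + 1/2)*(-s + (s + 1/2)**2/4 + 1/2)*log(3) - 108*3**(s/2 + 1/4)*(s/2 - 11/4)*(s/2 + 9/4)*(-s + (s + 1/2)**2/4 + 1/2) - 6**(s/2 + 1/4)*(s/2 + 9/4)*(s + 1/2)**2*(-s + (s + 1/2)**2/4 + 1/2) + 27*(s/2 - 11/4)*(s/2 + 9/4)*(s + 1/2)**3*log(2) - 54*(s/2 - 11/4)*(s/2 + 9/4)*(s + 1/2)**2*log(2) + 54*(s/2 - 11/4)*(s/2 + 9/4)*(s + 1/2)**2 + 27*(s/2 - 11/4)*(s + 1/2)**2*(-s + (s + 1/2)**2/4 + 1/2)/4)/(54*(s/2 - 11/4)*(s/2 + 9/4)*(s + 1/2)**2*(-s + (s + 1/2)**2/4 + 1/2))
  -9/2 < Re(s) < 11/2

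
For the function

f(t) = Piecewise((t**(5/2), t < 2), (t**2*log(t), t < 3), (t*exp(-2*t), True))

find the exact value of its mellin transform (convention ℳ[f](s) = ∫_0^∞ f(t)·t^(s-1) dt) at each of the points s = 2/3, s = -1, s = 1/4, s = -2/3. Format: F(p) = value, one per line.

F(2/3) = -81*3**(2/3)/64 - 3*2**(2/3)*log(2)/2 + 2**(1/3)*uppergamma(5/3, 6)/4 + 9*2**(2/3)/16 + 48*2**(1/6)/19 + 27*3**(2/3)*log(3)/8
F(-1) = -1 - Ei(-6) + 4*sqrt(2)/3 + log(27/4)
F(1/4) = -16*3**(1/4)/9 + 2**(3/4)*uppergamma(5/4, 6)/4 + 64*2**(1/4)/81 + 16*2**(3/4)/11 + log(3**(4*3**(1/4))/2**(16*2**(1/4)/9))
F(-2/3) = -27*3**(1/3)/16 - 3*2**(1/3)*log(2)/2 + 2**(2/3)*uppergamma(1/3, 6)/2 + 9*2**(1/3)/8 + 12*2**(5/6)/11 + 9*3**(1/3)*log(3)/4

undo the shared t-power: t**(3/2) on [0, 2); t*log(t) on [2, 3); exp(-2*t) on [3, ∞)
breakpoints 2, 3: one integral from each of the 3 segments
between 0 and 2 the integrand is t**(5/2)·t^(s-1)
the [2, 3) slice contributes ∫ t**2*log(t)·t^(s-1) dt
∫ t*exp(-2*t)·t^(s-1) over [3, ∞)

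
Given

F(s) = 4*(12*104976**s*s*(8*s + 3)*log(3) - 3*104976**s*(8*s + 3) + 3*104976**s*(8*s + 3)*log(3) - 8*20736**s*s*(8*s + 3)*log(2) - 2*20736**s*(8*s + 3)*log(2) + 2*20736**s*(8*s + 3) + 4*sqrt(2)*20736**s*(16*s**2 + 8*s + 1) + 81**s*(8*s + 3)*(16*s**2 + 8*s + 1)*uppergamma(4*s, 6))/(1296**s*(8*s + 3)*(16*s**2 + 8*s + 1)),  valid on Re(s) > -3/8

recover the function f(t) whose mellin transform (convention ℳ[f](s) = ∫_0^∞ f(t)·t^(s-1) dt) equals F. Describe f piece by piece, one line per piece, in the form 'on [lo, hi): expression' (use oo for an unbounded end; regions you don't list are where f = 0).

on [0, 16): t**(3/8)
on [16, 81): t**(1/4)*log(t**(1/4))
on [81, oo): exp(-2*t**(1/4))

undo the power substitution: t**(3/4) on [0, 4); sqrt(t)*log(sqrt(t)) on [4, 9); exp(-2*sqrt(t)) on [9, ∞)
reversing the power substitution: t**(3/2) on [0, 2); t*log(t) on [2, 3); exp(-2*t) on [3, ∞)
split f at 16, 81: ℳ[f](s) collects 3 kernel integrals
on [0, 16) integrate f = t**(3/8) against the kernel
between 16 and 81 the integrand is t**(1/4)*log(t**(1/4))·t^(s-1)
segment [81, ∞) carries exp(-2*t**(1/4)); integrate it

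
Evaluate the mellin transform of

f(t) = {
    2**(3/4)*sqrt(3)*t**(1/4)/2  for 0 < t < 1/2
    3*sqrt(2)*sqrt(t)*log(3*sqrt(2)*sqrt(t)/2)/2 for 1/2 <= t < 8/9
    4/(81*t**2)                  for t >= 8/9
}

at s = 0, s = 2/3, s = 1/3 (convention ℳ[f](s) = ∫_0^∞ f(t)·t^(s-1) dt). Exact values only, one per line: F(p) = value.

invert the common scale on t to get 2**(3/4)*3**(1/4)*t**(1/4)/2 on [0, 3/2); sqrt(6)*sqrt(t)*log(sqrt(6)*sqrt(t)/2)/2 on [3/2, 8/3); 4/(9*t**2) on [8/3, ∞)
strip the common scale on t: t**(1/4) on [0, 9/4); sqrt(t)*log(sqrt(t)) on [9/4, 4); t**(-2) on [4, ∞)
invert the power substitution to get sqrt(t) on [0, 3/2); t*log(t) on [3/2, 2); t**(-4) on [2, ∞)
split f at 1/2, 8/9: ℳ[f](s) collects 3 kernel integrals
segment 0 to 1/2 holds 2**(3/4)*sqrt(3)*t**(1/4)/2; add its integral
over [1/2, 8/9), the kernel integral of 3*sqrt(2)*sqrt(t)*log(3*sqrt(2)*sqrt(t)/2)/2 enters the sum
on [8/9, ∞) integrate f = 4/(81*t**2) against the kernel

F(0) = -31/32 + log(128/27) + 2*sqrt(6)
F(2/3) = -9*2**(1/3)*log(3)/14 - 719*3**(2/3)/2352 + 27*2**(1/3)/98 + 9*2**(1/3)*log(2)/14 + 3*2**(5/6)*sqrt(3)/11 + 16*3**(2/3)*log(2)/21
F(1/3) = -9*2**(2/3)*log(3)/10 - 187*3**(1/3)/200 + 27*2**(2/3)/50 + 9*2**(2/3)*log(2)/10 + 8*3**(1/3)*log(2)/5 + 6*2**(1/6)*sqrt(3)/7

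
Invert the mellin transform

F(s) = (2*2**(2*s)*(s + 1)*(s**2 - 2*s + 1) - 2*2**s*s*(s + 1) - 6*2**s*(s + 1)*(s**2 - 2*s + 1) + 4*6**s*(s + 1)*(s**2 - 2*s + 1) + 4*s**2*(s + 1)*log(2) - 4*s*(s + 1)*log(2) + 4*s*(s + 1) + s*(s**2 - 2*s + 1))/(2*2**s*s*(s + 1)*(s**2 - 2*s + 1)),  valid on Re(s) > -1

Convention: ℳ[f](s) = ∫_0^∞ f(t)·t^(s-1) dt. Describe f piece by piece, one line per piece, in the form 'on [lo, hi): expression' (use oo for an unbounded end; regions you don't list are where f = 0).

cuts at 1/2, 1, 2: linearity sums the 4 kernel integrals
the [0, 1/2) slice contributes ∫ t·t^(s-1) dt
the [1/2, 1) slice contributes ∫ log(t)/t·t^(s-1) dt
the [1, 2) slice contributes ∫ 3·t^(s-1) dt
piece [2, 3): integrate 2 against the kernel

on [0, 1/2): t
on [1/2, 1): log(t)/t
on [1, 2): 3
on [2, 3): 2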